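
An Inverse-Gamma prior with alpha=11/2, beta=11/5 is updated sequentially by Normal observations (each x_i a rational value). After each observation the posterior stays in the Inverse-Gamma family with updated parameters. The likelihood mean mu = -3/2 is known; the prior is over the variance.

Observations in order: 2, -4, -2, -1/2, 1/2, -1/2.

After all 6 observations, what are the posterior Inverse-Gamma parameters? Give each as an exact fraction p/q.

obs 1: x=2 → posterior Inverse-Gamma(6, 333/40)
obs 2: x=-4 → posterior Inverse-Gamma(13/2, 229/20)
obs 3: x=-2 → posterior Inverse-Gamma(7, 463/40)
obs 4: x=-1/2 → posterior Inverse-Gamma(15/2, 483/40)
obs 5: x=1/2 → posterior Inverse-Gamma(8, 563/40)
obs 6: x=-1/2 → posterior Inverse-Gamma(17/2, 583/40)

alpha=17/2, beta=583/40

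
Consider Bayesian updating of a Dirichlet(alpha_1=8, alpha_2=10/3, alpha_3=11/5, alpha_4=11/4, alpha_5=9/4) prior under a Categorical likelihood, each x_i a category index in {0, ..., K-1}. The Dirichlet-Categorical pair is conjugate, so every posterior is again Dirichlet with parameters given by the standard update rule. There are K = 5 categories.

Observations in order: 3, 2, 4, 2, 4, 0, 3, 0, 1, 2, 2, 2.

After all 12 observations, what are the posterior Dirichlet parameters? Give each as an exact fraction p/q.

obs 1: x=3 → posterior Dirichlet(8, 10/3, 11/5, 15/4, 9/4)
obs 2: x=2 → posterior Dirichlet(8, 10/3, 16/5, 15/4, 9/4)
obs 3: x=4 → posterior Dirichlet(8, 10/3, 16/5, 15/4, 13/4)
obs 4: x=2 → posterior Dirichlet(8, 10/3, 21/5, 15/4, 13/4)
obs 5: x=4 → posterior Dirichlet(8, 10/3, 21/5, 15/4, 17/4)
obs 6: x=0 → posterior Dirichlet(9, 10/3, 21/5, 15/4, 17/4)
obs 7: x=3 → posterior Dirichlet(9, 10/3, 21/5, 19/4, 17/4)
obs 8: x=0 → posterior Dirichlet(10, 10/3, 21/5, 19/4, 17/4)
obs 9: x=1 → posterior Dirichlet(10, 13/3, 21/5, 19/4, 17/4)
obs 10: x=2 → posterior Dirichlet(10, 13/3, 26/5, 19/4, 17/4)
obs 11: x=2 → posterior Dirichlet(10, 13/3, 31/5, 19/4, 17/4)
obs 12: x=2 → posterior Dirichlet(10, 13/3, 36/5, 19/4, 17/4)

alpha_1=10, alpha_2=13/3, alpha_3=36/5, alpha_4=19/4, alpha_5=17/4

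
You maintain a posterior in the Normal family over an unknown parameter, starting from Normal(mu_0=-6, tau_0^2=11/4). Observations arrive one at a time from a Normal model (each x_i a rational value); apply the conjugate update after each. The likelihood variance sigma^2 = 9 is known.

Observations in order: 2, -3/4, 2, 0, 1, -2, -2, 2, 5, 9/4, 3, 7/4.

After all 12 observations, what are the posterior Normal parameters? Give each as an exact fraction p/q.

obs 1: x=2 → posterior Normal(-194/47, 99/47)
obs 2: x=-3/4 → posterior Normal(-809/232, 99/58)
obs 3: x=2 → posterior Normal(-721/276, 33/23)
obs 4: x=0 → posterior Normal(-721/320, 99/80)
obs 5: x=1 → posterior Normal(-677/364, 99/91)
obs 6: x=-2 → posterior Normal(-15/8, 33/34)
obs 7: x=-2 → posterior Normal(-853/452, 99/113)
obs 8: x=2 → posterior Normal(-765/496, 99/124)
obs 9: x=5 → posterior Normal(-109/108, 11/15)
obs 10: x=9/4 → posterior Normal(-223/292, 99/146)
obs 11: x=3 → posterior Normal(-1/2, 99/157)
obs 12: x=7/4 → posterior Normal(-79/224, 33/56)

mu_0=-79/224, tau_0^2=33/56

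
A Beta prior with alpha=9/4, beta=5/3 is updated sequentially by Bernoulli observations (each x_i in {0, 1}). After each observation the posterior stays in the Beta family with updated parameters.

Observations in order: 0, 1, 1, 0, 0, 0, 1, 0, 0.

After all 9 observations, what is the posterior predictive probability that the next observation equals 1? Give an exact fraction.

63/155

obs 1: x=0 → posterior Beta(9/4, 8/3)
obs 2: x=1 → posterior Beta(13/4, 8/3)
obs 3: x=1 → posterior Beta(17/4, 8/3)
obs 4: x=0 → posterior Beta(17/4, 11/3)
obs 5: x=0 → posterior Beta(17/4, 14/3)
obs 6: x=0 → posterior Beta(17/4, 17/3)
obs 7: x=1 → posterior Beta(21/4, 17/3)
obs 8: x=0 → posterior Beta(21/4, 20/3)
obs 9: x=0 → posterior Beta(21/4, 23/3)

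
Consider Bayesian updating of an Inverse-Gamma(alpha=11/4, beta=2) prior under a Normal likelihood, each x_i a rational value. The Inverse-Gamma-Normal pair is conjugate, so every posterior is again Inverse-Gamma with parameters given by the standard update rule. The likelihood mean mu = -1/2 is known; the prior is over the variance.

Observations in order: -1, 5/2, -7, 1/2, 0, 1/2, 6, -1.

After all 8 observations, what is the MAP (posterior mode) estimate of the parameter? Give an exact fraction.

401/62

obs 1: x=-1 → posterior Inverse-Gamma(13/4, 17/8)
obs 2: x=5/2 → posterior Inverse-Gamma(15/4, 53/8)
obs 3: x=-7 → posterior Inverse-Gamma(17/4, 111/4)
obs 4: x=1/2 → posterior Inverse-Gamma(19/4, 113/4)
obs 5: x=0 → posterior Inverse-Gamma(21/4, 227/8)
obs 6: x=1/2 → posterior Inverse-Gamma(23/4, 231/8)
obs 7: x=6 → posterior Inverse-Gamma(25/4, 50)
obs 8: x=-1 → posterior Inverse-Gamma(27/4, 401/8)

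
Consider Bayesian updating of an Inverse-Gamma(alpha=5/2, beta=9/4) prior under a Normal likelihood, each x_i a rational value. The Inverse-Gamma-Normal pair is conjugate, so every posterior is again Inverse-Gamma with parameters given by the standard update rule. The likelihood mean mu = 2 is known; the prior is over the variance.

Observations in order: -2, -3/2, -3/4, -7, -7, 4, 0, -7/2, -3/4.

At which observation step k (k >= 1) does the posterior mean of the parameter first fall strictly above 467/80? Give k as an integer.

obs 1: x=-2 → posterior Inverse-Gamma(3, 41/4)
obs 2: x=-3/2 → posterior Inverse-Gamma(7/2, 131/8)
obs 3: x=-3/4 → posterior Inverse-Gamma(4, 645/32)
obs 4: x=-7 → posterior Inverse-Gamma(9/2, 1941/32)
obs 5: x=-7 → posterior Inverse-Gamma(5, 3237/32)
obs 6: x=4 → posterior Inverse-Gamma(11/2, 3301/32)
obs 7: x=0 → posterior Inverse-Gamma(6, 3365/32)
obs 8: x=-7/2 → posterior Inverse-Gamma(13/2, 3849/32)
obs 9: x=-3/4 → posterior Inverse-Gamma(7, 1985/16)

k = 2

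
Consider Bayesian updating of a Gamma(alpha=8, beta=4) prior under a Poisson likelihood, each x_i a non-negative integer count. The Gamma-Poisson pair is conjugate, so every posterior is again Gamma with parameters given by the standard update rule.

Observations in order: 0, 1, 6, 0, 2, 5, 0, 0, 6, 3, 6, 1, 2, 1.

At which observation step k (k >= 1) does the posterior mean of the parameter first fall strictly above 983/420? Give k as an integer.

k = 11

obs 1: x=0 → posterior Gamma(8, 5)
obs 2: x=1 → posterior Gamma(9, 6)
obs 3: x=6 → posterior Gamma(15, 7)
obs 4: x=0 → posterior Gamma(15, 8)
obs 5: x=2 → posterior Gamma(17, 9)
obs 6: x=5 → posterior Gamma(22, 10)
obs 7: x=0 → posterior Gamma(22, 11)
obs 8: x=0 → posterior Gamma(22, 12)
obs 9: x=6 → posterior Gamma(28, 13)
obs 10: x=3 → posterior Gamma(31, 14)
obs 11: x=6 → posterior Gamma(37, 15)
obs 12: x=1 → posterior Gamma(38, 16)
obs 13: x=2 → posterior Gamma(40, 17)
obs 14: x=1 → posterior Gamma(41, 18)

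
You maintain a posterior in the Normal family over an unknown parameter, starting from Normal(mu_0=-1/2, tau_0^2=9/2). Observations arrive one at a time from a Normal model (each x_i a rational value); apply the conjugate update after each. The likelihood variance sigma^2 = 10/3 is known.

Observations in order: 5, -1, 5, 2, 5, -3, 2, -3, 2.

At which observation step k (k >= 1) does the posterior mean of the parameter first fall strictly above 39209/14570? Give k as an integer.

k = 5

obs 1: x=5 → posterior Normal(125/47, 90/47)
obs 2: x=-1 → posterior Normal(49/37, 45/37)
obs 3: x=5 → posterior Normal(233/101, 90/101)
obs 4: x=2 → posterior Normal(287/128, 45/64)
obs 5: x=5 → posterior Normal(422/155, 18/31)
obs 6: x=-3 → posterior Normal(341/182, 45/91)
obs 7: x=2 → posterior Normal(395/209, 90/209)
obs 8: x=-3 → posterior Normal(157/118, 45/118)
obs 9: x=2 → posterior Normal(368/263, 90/263)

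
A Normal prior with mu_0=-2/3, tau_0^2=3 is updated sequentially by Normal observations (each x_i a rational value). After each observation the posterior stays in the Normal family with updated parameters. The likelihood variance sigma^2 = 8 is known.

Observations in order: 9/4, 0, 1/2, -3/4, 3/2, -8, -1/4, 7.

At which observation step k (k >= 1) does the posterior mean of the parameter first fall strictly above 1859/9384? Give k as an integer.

k = 5

obs 1: x=9/4 → posterior Normal(17/132, 24/11)
obs 2: x=0 → posterior Normal(17/168, 12/7)
obs 3: x=1/2 → posterior Normal(35/204, 24/17)
obs 4: x=-3/4 → posterior Normal(1/30, 6/5)
obs 5: x=3/2 → posterior Normal(31/138, 24/23)
obs 6: x=-8 → posterior Normal(-113/156, 12/13)
obs 7: x=-1/4 → posterior Normal(-235/348, 24/29)
obs 8: x=7 → posterior Normal(17/384, 3/4)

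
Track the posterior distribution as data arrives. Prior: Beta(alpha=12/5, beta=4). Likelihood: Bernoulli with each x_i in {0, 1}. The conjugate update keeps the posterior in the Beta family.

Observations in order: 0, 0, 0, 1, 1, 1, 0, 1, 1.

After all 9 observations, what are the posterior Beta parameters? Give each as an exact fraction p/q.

alpha=37/5, beta=8

obs 1: x=0 → posterior Beta(12/5, 5)
obs 2: x=0 → posterior Beta(12/5, 6)
obs 3: x=0 → posterior Beta(12/5, 7)
obs 4: x=1 → posterior Beta(17/5, 7)
obs 5: x=1 → posterior Beta(22/5, 7)
obs 6: x=1 → posterior Beta(27/5, 7)
obs 7: x=0 → posterior Beta(27/5, 8)
obs 8: x=1 → posterior Beta(32/5, 8)
obs 9: x=1 → posterior Beta(37/5, 8)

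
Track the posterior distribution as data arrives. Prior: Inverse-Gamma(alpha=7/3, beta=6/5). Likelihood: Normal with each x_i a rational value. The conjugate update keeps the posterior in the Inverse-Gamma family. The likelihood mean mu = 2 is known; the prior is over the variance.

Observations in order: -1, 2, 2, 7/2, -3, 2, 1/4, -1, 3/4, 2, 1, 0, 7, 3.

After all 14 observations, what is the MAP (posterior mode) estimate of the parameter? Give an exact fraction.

9993/2480

obs 1: x=-1 → posterior Inverse-Gamma(17/6, 57/10)
obs 2: x=2 → posterior Inverse-Gamma(10/3, 57/10)
obs 3: x=2 → posterior Inverse-Gamma(23/6, 57/10)
obs 4: x=7/2 → posterior Inverse-Gamma(13/3, 273/40)
obs 5: x=-3 → posterior Inverse-Gamma(29/6, 773/40)
obs 6: x=2 → posterior Inverse-Gamma(16/3, 773/40)
obs 7: x=1/4 → posterior Inverse-Gamma(35/6, 3337/160)
obs 8: x=-1 → posterior Inverse-Gamma(19/3, 4057/160)
obs 9: x=3/4 → posterior Inverse-Gamma(41/6, 2091/80)
obs 10: x=2 → posterior Inverse-Gamma(22/3, 2091/80)
obs 11: x=1 → posterior Inverse-Gamma(47/6, 2131/80)
obs 12: x=0 → posterior Inverse-Gamma(25/3, 2291/80)
obs 13: x=7 → posterior Inverse-Gamma(53/6, 3291/80)
obs 14: x=3 → posterior Inverse-Gamma(28/3, 3331/80)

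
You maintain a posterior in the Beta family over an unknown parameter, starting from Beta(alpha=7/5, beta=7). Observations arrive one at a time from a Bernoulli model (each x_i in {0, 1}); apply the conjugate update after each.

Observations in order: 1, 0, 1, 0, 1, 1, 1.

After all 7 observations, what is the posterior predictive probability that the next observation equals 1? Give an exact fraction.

obs 1: x=1 → posterior Beta(12/5, 7)
obs 2: x=0 → posterior Beta(12/5, 8)
obs 3: x=1 → posterior Beta(17/5, 8)
obs 4: x=0 → posterior Beta(17/5, 9)
obs 5: x=1 → posterior Beta(22/5, 9)
obs 6: x=1 → posterior Beta(27/5, 9)
obs 7: x=1 → posterior Beta(32/5, 9)

32/77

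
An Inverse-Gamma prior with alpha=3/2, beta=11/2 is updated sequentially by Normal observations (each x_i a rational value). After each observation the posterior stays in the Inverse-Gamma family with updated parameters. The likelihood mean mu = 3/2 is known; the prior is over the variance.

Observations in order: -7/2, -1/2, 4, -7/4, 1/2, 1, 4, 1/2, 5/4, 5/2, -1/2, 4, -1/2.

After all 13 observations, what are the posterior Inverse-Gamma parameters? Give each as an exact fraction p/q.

alpha=8, beta=645/16

obs 1: x=-7/2 → posterior Inverse-Gamma(2, 18)
obs 2: x=-1/2 → posterior Inverse-Gamma(5/2, 20)
obs 3: x=4 → posterior Inverse-Gamma(3, 185/8)
obs 4: x=-7/4 → posterior Inverse-Gamma(7/2, 909/32)
obs 5: x=1/2 → posterior Inverse-Gamma(4, 925/32)
obs 6: x=1 → posterior Inverse-Gamma(9/2, 929/32)
obs 7: x=4 → posterior Inverse-Gamma(5, 1029/32)
obs 8: x=1/2 → posterior Inverse-Gamma(11/2, 1045/32)
obs 9: x=5/4 → posterior Inverse-Gamma(6, 523/16)
obs 10: x=5/2 → posterior Inverse-Gamma(13/2, 531/16)
obs 11: x=-1/2 → posterior Inverse-Gamma(7, 563/16)
obs 12: x=4 → posterior Inverse-Gamma(15/2, 613/16)
obs 13: x=-1/2 → posterior Inverse-Gamma(8, 645/16)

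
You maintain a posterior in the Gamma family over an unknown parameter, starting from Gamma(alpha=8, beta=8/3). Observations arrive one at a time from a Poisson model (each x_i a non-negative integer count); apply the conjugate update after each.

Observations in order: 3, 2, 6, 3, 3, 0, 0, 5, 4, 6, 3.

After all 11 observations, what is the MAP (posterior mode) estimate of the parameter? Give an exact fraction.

obs 1: x=3 → posterior Gamma(11, 11/3)
obs 2: x=2 → posterior Gamma(13, 14/3)
obs 3: x=6 → posterior Gamma(19, 17/3)
obs 4: x=3 → posterior Gamma(22, 20/3)
obs 5: x=3 → posterior Gamma(25, 23/3)
obs 6: x=0 → posterior Gamma(25, 26/3)
obs 7: x=0 → posterior Gamma(25, 29/3)
obs 8: x=5 → posterior Gamma(30, 32/3)
obs 9: x=4 → posterior Gamma(34, 35/3)
obs 10: x=6 → posterior Gamma(40, 38/3)
obs 11: x=3 → posterior Gamma(43, 41/3)

126/41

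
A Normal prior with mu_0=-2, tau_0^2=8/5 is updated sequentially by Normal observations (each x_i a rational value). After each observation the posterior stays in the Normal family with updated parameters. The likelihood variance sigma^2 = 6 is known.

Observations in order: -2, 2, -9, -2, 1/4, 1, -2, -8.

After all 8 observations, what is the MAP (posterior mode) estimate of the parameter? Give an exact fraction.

-109/47

obs 1: x=-2 → posterior Normal(-2, 24/19)
obs 2: x=2 → posterior Normal(-30/23, 24/23)
obs 3: x=-9 → posterior Normal(-22/9, 8/9)
obs 4: x=-2 → posterior Normal(-74/31, 24/31)
obs 5: x=1/4 → posterior Normal(-73/35, 24/35)
obs 6: x=1 → posterior Normal(-23/13, 8/13)
obs 7: x=-2 → posterior Normal(-77/43, 24/43)
obs 8: x=-8 → posterior Normal(-109/47, 24/47)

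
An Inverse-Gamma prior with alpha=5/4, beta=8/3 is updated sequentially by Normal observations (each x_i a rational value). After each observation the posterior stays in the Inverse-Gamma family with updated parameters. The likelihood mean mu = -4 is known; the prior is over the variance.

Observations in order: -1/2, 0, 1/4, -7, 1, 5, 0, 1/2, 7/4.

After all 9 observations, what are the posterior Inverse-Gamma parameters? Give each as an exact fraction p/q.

obs 1: x=-1/2 → posterior Inverse-Gamma(7/4, 211/24)
obs 2: x=0 → posterior Inverse-Gamma(9/4, 403/24)
obs 3: x=1/4 → posterior Inverse-Gamma(11/4, 2479/96)
obs 4: x=-7 → posterior Inverse-Gamma(13/4, 2911/96)
obs 5: x=1 → posterior Inverse-Gamma(15/4, 4111/96)
obs 6: x=5 → posterior Inverse-Gamma(17/4, 7999/96)
obs 7: x=0 → posterior Inverse-Gamma(19/4, 8767/96)
obs 8: x=1/2 → posterior Inverse-Gamma(21/4, 9739/96)
obs 9: x=7/4 → posterior Inverse-Gamma(23/4, 5663/48)

alpha=23/4, beta=5663/48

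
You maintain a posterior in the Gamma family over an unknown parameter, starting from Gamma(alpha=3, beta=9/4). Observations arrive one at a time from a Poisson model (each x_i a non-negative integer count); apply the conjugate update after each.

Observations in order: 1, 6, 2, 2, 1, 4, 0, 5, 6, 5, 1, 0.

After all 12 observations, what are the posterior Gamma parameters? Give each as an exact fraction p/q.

alpha=36, beta=57/4

obs 1: x=1 → posterior Gamma(4, 13/4)
obs 2: x=6 → posterior Gamma(10, 17/4)
obs 3: x=2 → posterior Gamma(12, 21/4)
obs 4: x=2 → posterior Gamma(14, 25/4)
obs 5: x=1 → posterior Gamma(15, 29/4)
obs 6: x=4 → posterior Gamma(19, 33/4)
obs 7: x=0 → posterior Gamma(19, 37/4)
obs 8: x=5 → posterior Gamma(24, 41/4)
obs 9: x=6 → posterior Gamma(30, 45/4)
obs 10: x=5 → posterior Gamma(35, 49/4)
obs 11: x=1 → posterior Gamma(36, 53/4)
obs 12: x=0 → posterior Gamma(36, 57/4)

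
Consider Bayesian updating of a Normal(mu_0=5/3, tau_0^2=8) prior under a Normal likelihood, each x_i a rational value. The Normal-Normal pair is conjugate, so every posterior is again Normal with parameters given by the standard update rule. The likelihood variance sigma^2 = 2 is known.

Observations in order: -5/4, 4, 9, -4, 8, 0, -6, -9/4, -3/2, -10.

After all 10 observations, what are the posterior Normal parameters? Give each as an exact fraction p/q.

obs 1: x=-5/4 → posterior Normal(-2/3, 8/5)
obs 2: x=4 → posterior Normal(38/27, 8/9)
obs 3: x=9 → posterior Normal(146/39, 8/13)
obs 4: x=-4 → posterior Normal(98/51, 8/17)
obs 5: x=8 → posterior Normal(194/63, 8/21)
obs 6: x=0 → posterior Normal(194/75, 8/25)
obs 7: x=-6 → posterior Normal(122/87, 8/29)
obs 8: x=-9/4 → posterior Normal(95/99, 8/33)
obs 9: x=-3/2 → posterior Normal(77/111, 8/37)
obs 10: x=-10 → posterior Normal(-43/123, 8/41)

mu_0=-43/123, tau_0^2=8/41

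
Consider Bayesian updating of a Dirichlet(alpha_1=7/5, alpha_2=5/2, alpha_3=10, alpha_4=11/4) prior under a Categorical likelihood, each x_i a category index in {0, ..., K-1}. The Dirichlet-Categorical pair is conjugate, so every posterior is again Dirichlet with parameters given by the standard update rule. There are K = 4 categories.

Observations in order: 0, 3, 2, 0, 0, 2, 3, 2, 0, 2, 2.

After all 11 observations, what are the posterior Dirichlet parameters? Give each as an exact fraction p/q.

alpha_1=27/5, alpha_2=5/2, alpha_3=15, alpha_4=19/4

obs 1: x=0 → posterior Dirichlet(12/5, 5/2, 10, 11/4)
obs 2: x=3 → posterior Dirichlet(12/5, 5/2, 10, 15/4)
obs 3: x=2 → posterior Dirichlet(12/5, 5/2, 11, 15/4)
obs 4: x=0 → posterior Dirichlet(17/5, 5/2, 11, 15/4)
obs 5: x=0 → posterior Dirichlet(22/5, 5/2, 11, 15/4)
obs 6: x=2 → posterior Dirichlet(22/5, 5/2, 12, 15/4)
obs 7: x=3 → posterior Dirichlet(22/5, 5/2, 12, 19/4)
obs 8: x=2 → posterior Dirichlet(22/5, 5/2, 13, 19/4)
obs 9: x=0 → posterior Dirichlet(27/5, 5/2, 13, 19/4)
obs 10: x=2 → posterior Dirichlet(27/5, 5/2, 14, 19/4)
obs 11: x=2 → posterior Dirichlet(27/5, 5/2, 15, 19/4)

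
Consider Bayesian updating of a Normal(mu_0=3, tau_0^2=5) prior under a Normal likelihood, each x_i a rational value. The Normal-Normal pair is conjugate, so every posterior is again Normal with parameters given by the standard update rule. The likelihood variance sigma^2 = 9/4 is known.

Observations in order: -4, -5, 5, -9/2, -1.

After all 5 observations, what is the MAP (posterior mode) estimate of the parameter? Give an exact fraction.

obs 1: x=-4 → posterior Normal(-53/29, 45/29)
obs 2: x=-5 → posterior Normal(-153/49, 45/49)
obs 3: x=5 → posterior Normal(-53/69, 15/23)
obs 4: x=-9/2 → posterior Normal(-143/89, 45/89)
obs 5: x=-1 → posterior Normal(-163/109, 45/109)

-163/109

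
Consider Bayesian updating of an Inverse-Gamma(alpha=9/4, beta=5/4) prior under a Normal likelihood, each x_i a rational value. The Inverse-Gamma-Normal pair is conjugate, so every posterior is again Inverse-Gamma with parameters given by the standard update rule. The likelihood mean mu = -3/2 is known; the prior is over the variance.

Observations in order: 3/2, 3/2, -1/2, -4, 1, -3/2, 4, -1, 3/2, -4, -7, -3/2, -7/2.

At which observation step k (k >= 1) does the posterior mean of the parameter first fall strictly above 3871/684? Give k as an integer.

obs 1: x=3/2 → posterior Inverse-Gamma(11/4, 23/4)
obs 2: x=3/2 → posterior Inverse-Gamma(13/4, 41/4)
obs 3: x=-1/2 → posterior Inverse-Gamma(15/4, 43/4)
obs 4: x=-4 → posterior Inverse-Gamma(17/4, 111/8)
obs 5: x=1 → posterior Inverse-Gamma(19/4, 17)
obs 6: x=-3/2 → posterior Inverse-Gamma(21/4, 17)
obs 7: x=4 → posterior Inverse-Gamma(23/4, 257/8)
obs 8: x=-1 → posterior Inverse-Gamma(25/4, 129/4)
obs 9: x=3/2 → posterior Inverse-Gamma(27/4, 147/4)
obs 10: x=-4 → posterior Inverse-Gamma(29/4, 319/8)
obs 11: x=-7 → posterior Inverse-Gamma(31/4, 55)
obs 12: x=-3/2 → posterior Inverse-Gamma(33/4, 55)
obs 13: x=-7/2 → posterior Inverse-Gamma(35/4, 57)

k = 7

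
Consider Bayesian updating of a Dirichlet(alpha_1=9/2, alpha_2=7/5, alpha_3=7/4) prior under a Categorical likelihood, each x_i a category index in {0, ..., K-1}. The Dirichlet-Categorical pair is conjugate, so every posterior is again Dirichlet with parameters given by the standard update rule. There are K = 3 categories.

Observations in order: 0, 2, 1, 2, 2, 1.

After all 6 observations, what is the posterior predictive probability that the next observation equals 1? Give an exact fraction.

68/273

obs 1: x=0 → posterior Dirichlet(11/2, 7/5, 7/4)
obs 2: x=2 → posterior Dirichlet(11/2, 7/5, 11/4)
obs 3: x=1 → posterior Dirichlet(11/2, 12/5, 11/4)
obs 4: x=2 → posterior Dirichlet(11/2, 12/5, 15/4)
obs 5: x=2 → posterior Dirichlet(11/2, 12/5, 19/4)
obs 6: x=1 → posterior Dirichlet(11/2, 17/5, 19/4)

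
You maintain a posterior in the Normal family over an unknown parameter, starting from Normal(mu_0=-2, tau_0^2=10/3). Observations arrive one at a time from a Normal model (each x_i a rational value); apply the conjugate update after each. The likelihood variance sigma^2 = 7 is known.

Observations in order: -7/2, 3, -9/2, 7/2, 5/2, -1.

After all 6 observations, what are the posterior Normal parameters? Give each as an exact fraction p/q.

obs 1: x=-7/2 → posterior Normal(-77/31, 70/31)
obs 2: x=3 → posterior Normal(-47/41, 70/41)
obs 3: x=-9/2 → posterior Normal(-92/51, 70/51)
obs 4: x=7/2 → posterior Normal(-57/61, 70/61)
obs 5: x=5/2 → posterior Normal(-32/71, 70/71)
obs 6: x=-1 → posterior Normal(-14/27, 70/81)

mu_0=-14/27, tau_0^2=70/81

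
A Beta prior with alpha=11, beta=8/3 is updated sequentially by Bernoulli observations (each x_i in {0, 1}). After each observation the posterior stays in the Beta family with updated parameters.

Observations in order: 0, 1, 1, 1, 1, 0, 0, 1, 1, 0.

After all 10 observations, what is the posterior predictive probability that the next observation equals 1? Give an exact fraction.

obs 1: x=0 → posterior Beta(11, 11/3)
obs 2: x=1 → posterior Beta(12, 11/3)
obs 3: x=1 → posterior Beta(13, 11/3)
obs 4: x=1 → posterior Beta(14, 11/3)
obs 5: x=1 → posterior Beta(15, 11/3)
obs 6: x=0 → posterior Beta(15, 14/3)
obs 7: x=0 → posterior Beta(15, 17/3)
obs 8: x=1 → posterior Beta(16, 17/3)
obs 9: x=1 → posterior Beta(17, 17/3)
obs 10: x=0 → posterior Beta(17, 20/3)

51/71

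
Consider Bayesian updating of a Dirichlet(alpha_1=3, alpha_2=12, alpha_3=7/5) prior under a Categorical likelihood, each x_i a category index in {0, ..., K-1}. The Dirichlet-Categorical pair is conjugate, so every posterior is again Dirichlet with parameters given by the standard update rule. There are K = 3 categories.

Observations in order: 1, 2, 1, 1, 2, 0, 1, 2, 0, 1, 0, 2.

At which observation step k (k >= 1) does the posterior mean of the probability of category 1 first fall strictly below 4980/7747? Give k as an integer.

obs 1: x=1 → posterior Dirichlet(3, 13, 7/5)
obs 2: x=2 → posterior Dirichlet(3, 13, 12/5)
obs 3: x=1 → posterior Dirichlet(3, 14, 12/5)
obs 4: x=1 → posterior Dirichlet(3, 15, 12/5)
obs 5: x=2 → posterior Dirichlet(3, 15, 17/5)
obs 6: x=0 → posterior Dirichlet(4, 15, 17/5)
obs 7: x=1 → posterior Dirichlet(4, 16, 17/5)
obs 8: x=2 → posterior Dirichlet(4, 16, 22/5)
obs 9: x=0 → posterior Dirichlet(5, 16, 22/5)
obs 10: x=1 → posterior Dirichlet(5, 17, 22/5)
obs 11: x=0 → posterior Dirichlet(6, 17, 22/5)
obs 12: x=2 → posterior Dirichlet(6, 17, 27/5)

k = 9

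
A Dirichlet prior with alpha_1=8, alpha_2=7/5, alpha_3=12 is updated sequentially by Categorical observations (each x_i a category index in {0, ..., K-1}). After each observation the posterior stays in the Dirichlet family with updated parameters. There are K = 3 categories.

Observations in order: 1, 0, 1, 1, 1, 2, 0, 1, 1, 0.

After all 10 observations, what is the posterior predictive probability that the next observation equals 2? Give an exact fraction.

obs 1: x=1 → posterior Dirichlet(8, 12/5, 12)
obs 2: x=0 → posterior Dirichlet(9, 12/5, 12)
obs 3: x=1 → posterior Dirichlet(9, 17/5, 12)
obs 4: x=1 → posterior Dirichlet(9, 22/5, 12)
obs 5: x=1 → posterior Dirichlet(9, 27/5, 12)
obs 6: x=2 → posterior Dirichlet(9, 27/5, 13)
obs 7: x=0 → posterior Dirichlet(10, 27/5, 13)
obs 8: x=1 → posterior Dirichlet(10, 32/5, 13)
obs 9: x=1 → posterior Dirichlet(10, 37/5, 13)
obs 10: x=0 → posterior Dirichlet(11, 37/5, 13)

65/157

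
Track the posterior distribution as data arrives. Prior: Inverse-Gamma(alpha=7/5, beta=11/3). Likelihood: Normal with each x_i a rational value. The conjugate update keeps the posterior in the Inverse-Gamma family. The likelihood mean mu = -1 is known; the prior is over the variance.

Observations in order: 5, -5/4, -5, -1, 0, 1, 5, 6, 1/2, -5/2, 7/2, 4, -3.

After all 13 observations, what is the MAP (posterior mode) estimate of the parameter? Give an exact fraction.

48755/4272

obs 1: x=5 → posterior Inverse-Gamma(19/10, 65/3)
obs 2: x=-5/4 → posterior Inverse-Gamma(12/5, 2083/96)
obs 3: x=-5 → posterior Inverse-Gamma(29/10, 2851/96)
obs 4: x=-1 → posterior Inverse-Gamma(17/5, 2851/96)
obs 5: x=0 → posterior Inverse-Gamma(39/10, 2899/96)
obs 6: x=1 → posterior Inverse-Gamma(22/5, 3091/96)
obs 7: x=5 → posterior Inverse-Gamma(49/10, 4819/96)
obs 8: x=6 → posterior Inverse-Gamma(27/5, 7171/96)
obs 9: x=1/2 → posterior Inverse-Gamma(59/10, 7279/96)
obs 10: x=-5/2 → posterior Inverse-Gamma(32/5, 7387/96)
obs 11: x=7/2 → posterior Inverse-Gamma(69/10, 8359/96)
obs 12: x=4 → posterior Inverse-Gamma(37/5, 9559/96)
obs 13: x=-3 → posterior Inverse-Gamma(79/10, 9751/96)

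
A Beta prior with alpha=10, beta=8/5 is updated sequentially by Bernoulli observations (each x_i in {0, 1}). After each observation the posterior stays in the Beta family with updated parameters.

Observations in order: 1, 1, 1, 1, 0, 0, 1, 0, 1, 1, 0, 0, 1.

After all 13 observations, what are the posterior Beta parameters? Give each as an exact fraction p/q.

alpha=18, beta=33/5

obs 1: x=1 → posterior Beta(11, 8/5)
obs 2: x=1 → posterior Beta(12, 8/5)
obs 3: x=1 → posterior Beta(13, 8/5)
obs 4: x=1 → posterior Beta(14, 8/5)
obs 5: x=0 → posterior Beta(14, 13/5)
obs 6: x=0 → posterior Beta(14, 18/5)
obs 7: x=1 → posterior Beta(15, 18/5)
obs 8: x=0 → posterior Beta(15, 23/5)
obs 9: x=1 → posterior Beta(16, 23/5)
obs 10: x=1 → posterior Beta(17, 23/5)
obs 11: x=0 → posterior Beta(17, 28/5)
obs 12: x=0 → posterior Beta(17, 33/5)
obs 13: x=1 → posterior Beta(18, 33/5)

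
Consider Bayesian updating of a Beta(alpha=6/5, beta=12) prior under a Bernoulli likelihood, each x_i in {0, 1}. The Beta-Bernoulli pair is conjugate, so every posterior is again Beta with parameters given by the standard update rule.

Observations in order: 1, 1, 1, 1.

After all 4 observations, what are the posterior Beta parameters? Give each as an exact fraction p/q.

obs 1: x=1 → posterior Beta(11/5, 12)
obs 2: x=1 → posterior Beta(16/5, 12)
obs 3: x=1 → posterior Beta(21/5, 12)
obs 4: x=1 → posterior Beta(26/5, 12)

alpha=26/5, beta=12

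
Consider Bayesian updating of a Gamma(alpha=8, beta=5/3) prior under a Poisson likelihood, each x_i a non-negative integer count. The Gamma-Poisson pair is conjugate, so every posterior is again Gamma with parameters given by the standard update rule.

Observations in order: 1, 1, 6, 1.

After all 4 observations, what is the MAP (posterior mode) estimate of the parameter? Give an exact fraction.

obs 1: x=1 → posterior Gamma(9, 8/3)
obs 2: x=1 → posterior Gamma(10, 11/3)
obs 3: x=6 → posterior Gamma(16, 14/3)
obs 4: x=1 → posterior Gamma(17, 17/3)

48/17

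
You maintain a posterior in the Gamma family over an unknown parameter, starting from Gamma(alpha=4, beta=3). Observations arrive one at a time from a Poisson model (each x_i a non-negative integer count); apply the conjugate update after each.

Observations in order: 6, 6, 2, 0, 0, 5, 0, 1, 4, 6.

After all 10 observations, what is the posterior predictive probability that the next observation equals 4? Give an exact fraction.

706018177781129146056701949579120362333715/5102315572821209642898326434532439158161408

obs 1: x=6 → posterior Gamma(10, 4)
obs 2: x=6 → posterior Gamma(16, 5)
obs 3: x=2 → posterior Gamma(18, 6)
obs 4: x=0 → posterior Gamma(18, 7)
obs 5: x=0 → posterior Gamma(18, 8)
obs 6: x=5 → posterior Gamma(23, 9)
obs 7: x=0 → posterior Gamma(23, 10)
obs 8: x=1 → posterior Gamma(24, 11)
obs 9: x=4 → posterior Gamma(28, 12)
obs 10: x=6 → posterior Gamma(34, 13)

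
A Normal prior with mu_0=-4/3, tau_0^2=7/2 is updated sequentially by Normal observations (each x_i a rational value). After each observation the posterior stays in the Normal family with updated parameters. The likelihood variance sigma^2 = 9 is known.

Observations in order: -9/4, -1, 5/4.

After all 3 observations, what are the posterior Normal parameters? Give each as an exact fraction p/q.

obs 1: x=-9/4 → posterior Normal(-159/100, 63/25)
obs 2: x=-1 → posterior Normal(-187/128, 63/32)
obs 3: x=5/4 → posterior Normal(-38/39, 21/13)

mu_0=-38/39, tau_0^2=21/13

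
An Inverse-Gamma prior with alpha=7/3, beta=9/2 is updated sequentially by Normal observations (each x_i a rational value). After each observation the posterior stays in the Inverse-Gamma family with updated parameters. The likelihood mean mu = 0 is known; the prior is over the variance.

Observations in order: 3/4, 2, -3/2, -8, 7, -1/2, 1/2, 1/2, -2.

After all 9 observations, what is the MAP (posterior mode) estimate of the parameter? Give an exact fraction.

6411/752

obs 1: x=3/4 → posterior Inverse-Gamma(17/6, 153/32)
obs 2: x=2 → posterior Inverse-Gamma(10/3, 217/32)
obs 3: x=-3/2 → posterior Inverse-Gamma(23/6, 253/32)
obs 4: x=-8 → posterior Inverse-Gamma(13/3, 1277/32)
obs 5: x=7 → posterior Inverse-Gamma(29/6, 2061/32)
obs 6: x=-1/2 → posterior Inverse-Gamma(16/3, 2065/32)
obs 7: x=1/2 → posterior Inverse-Gamma(35/6, 2069/32)
obs 8: x=1/2 → posterior Inverse-Gamma(19/3, 2073/32)
obs 9: x=-2 → posterior Inverse-Gamma(41/6, 2137/32)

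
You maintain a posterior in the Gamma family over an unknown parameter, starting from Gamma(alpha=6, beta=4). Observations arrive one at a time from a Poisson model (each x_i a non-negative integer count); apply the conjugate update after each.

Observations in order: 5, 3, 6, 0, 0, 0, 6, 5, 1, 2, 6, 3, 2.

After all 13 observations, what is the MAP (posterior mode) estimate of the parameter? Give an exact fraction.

obs 1: x=5 → posterior Gamma(11, 5)
obs 2: x=3 → posterior Gamma(14, 6)
obs 3: x=6 → posterior Gamma(20, 7)
obs 4: x=0 → posterior Gamma(20, 8)
obs 5: x=0 → posterior Gamma(20, 9)
obs 6: x=0 → posterior Gamma(20, 10)
obs 7: x=6 → posterior Gamma(26, 11)
obs 8: x=5 → posterior Gamma(31, 12)
obs 9: x=1 → posterior Gamma(32, 13)
obs 10: x=2 → posterior Gamma(34, 14)
obs 11: x=6 → posterior Gamma(40, 15)
obs 12: x=3 → posterior Gamma(43, 16)
obs 13: x=2 → posterior Gamma(45, 17)

44/17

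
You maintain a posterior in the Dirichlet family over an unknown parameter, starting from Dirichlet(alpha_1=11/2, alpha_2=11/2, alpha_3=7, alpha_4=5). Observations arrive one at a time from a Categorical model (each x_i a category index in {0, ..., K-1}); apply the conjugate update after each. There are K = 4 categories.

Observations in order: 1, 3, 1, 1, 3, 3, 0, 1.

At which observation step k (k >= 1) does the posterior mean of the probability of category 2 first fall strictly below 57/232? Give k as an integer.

obs 1: x=1 → posterior Dirichlet(11/2, 13/2, 7, 5)
obs 2: x=3 → posterior Dirichlet(11/2, 13/2, 7, 6)
obs 3: x=1 → posterior Dirichlet(11/2, 15/2, 7, 6)
obs 4: x=1 → posterior Dirichlet(11/2, 17/2, 7, 6)
obs 5: x=3 → posterior Dirichlet(11/2, 17/2, 7, 7)
obs 6: x=3 → posterior Dirichlet(11/2, 17/2, 7, 8)
obs 7: x=0 → posterior Dirichlet(13/2, 17/2, 7, 8)
obs 8: x=1 → posterior Dirichlet(13/2, 19/2, 7, 8)

k = 6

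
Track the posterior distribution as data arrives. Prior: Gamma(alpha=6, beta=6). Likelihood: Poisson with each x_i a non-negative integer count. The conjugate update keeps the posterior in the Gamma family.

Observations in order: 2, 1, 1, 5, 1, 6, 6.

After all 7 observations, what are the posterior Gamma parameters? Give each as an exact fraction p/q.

alpha=28, beta=13

obs 1: x=2 → posterior Gamma(8, 7)
obs 2: x=1 → posterior Gamma(9, 8)
obs 3: x=1 → posterior Gamma(10, 9)
obs 4: x=5 → posterior Gamma(15, 10)
obs 5: x=1 → posterior Gamma(16, 11)
obs 6: x=6 → posterior Gamma(22, 12)
obs 7: x=6 → posterior Gamma(28, 13)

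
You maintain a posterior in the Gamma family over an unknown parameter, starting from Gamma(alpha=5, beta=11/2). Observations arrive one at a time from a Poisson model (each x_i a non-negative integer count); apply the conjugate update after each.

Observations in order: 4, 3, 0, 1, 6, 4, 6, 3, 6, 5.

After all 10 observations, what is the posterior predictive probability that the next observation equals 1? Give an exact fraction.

1156248776298818819648974524163779683947857225810339789793122805226/6525493398107157108766697872951317590181876897566395888194243317121

obs 1: x=4 → posterior Gamma(9, 13/2)
obs 2: x=3 → posterior Gamma(12, 15/2)
obs 3: x=0 → posterior Gamma(12, 17/2)
obs 4: x=1 → posterior Gamma(13, 19/2)
obs 5: x=6 → posterior Gamma(19, 21/2)
obs 6: x=4 → posterior Gamma(23, 23/2)
obs 7: x=6 → posterior Gamma(29, 25/2)
obs 8: x=3 → posterior Gamma(32, 27/2)
obs 9: x=6 → posterior Gamma(38, 29/2)
obs 10: x=5 → posterior Gamma(43, 31/2)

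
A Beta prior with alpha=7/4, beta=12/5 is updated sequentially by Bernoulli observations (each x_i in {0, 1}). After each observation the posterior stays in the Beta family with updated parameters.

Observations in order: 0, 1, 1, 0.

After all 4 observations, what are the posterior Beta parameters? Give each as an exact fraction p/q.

obs 1: x=0 → posterior Beta(7/4, 17/5)
obs 2: x=1 → posterior Beta(11/4, 17/5)
obs 3: x=1 → posterior Beta(15/4, 17/5)
obs 4: x=0 → posterior Beta(15/4, 22/5)

alpha=15/4, beta=22/5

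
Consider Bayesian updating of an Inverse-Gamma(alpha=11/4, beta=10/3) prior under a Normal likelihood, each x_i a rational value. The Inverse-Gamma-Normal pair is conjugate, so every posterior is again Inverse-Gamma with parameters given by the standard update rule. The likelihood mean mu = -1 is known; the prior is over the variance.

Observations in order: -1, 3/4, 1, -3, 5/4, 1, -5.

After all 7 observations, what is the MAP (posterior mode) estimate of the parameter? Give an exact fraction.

obs 1: x=-1 → posterior Inverse-Gamma(13/4, 10/3)
obs 2: x=3/4 → posterior Inverse-Gamma(15/4, 467/96)
obs 3: x=1 → posterior Inverse-Gamma(17/4, 659/96)
obs 4: x=-3 → posterior Inverse-Gamma(19/4, 851/96)
obs 5: x=5/4 → posterior Inverse-Gamma(21/4, 547/48)
obs 6: x=1 → posterior Inverse-Gamma(23/4, 643/48)
obs 7: x=-5 → posterior Inverse-Gamma(25/4, 1027/48)

1027/348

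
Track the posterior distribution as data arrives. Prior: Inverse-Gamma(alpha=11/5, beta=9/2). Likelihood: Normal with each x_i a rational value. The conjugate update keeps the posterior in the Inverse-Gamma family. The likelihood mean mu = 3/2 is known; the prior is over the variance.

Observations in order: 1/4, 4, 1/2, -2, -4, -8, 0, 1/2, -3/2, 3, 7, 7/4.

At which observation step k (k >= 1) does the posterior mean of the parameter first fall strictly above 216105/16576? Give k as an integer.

k = 6

obs 1: x=1/4 → posterior Inverse-Gamma(27/10, 169/32)
obs 2: x=4 → posterior Inverse-Gamma(16/5, 269/32)
obs 3: x=1/2 → posterior Inverse-Gamma(37/10, 285/32)
obs 4: x=-2 → posterior Inverse-Gamma(21/5, 481/32)
obs 5: x=-4 → posterior Inverse-Gamma(47/10, 965/32)
obs 6: x=-8 → posterior Inverse-Gamma(26/5, 2409/32)
obs 7: x=0 → posterior Inverse-Gamma(57/10, 2445/32)
obs 8: x=1/2 → posterior Inverse-Gamma(31/5, 2461/32)
obs 9: x=-3/2 → posterior Inverse-Gamma(67/10, 2605/32)
obs 10: x=3 → posterior Inverse-Gamma(36/5, 2641/32)
obs 11: x=7 → posterior Inverse-Gamma(77/10, 3125/32)
obs 12: x=7/4 → posterior Inverse-Gamma(41/5, 1563/16)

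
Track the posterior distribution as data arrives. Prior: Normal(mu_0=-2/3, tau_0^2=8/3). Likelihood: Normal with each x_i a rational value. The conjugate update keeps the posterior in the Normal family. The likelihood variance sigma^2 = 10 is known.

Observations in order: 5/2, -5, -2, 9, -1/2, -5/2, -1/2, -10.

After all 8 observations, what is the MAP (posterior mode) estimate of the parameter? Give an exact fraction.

-46/47

obs 1: x=5/2 → posterior Normal(0, 40/19)
obs 2: x=-5 → posterior Normal(-20/23, 40/23)
obs 3: x=-2 → posterior Normal(-28/27, 40/27)
obs 4: x=9 → posterior Normal(8/31, 40/31)
obs 5: x=-1/2 → posterior Normal(6/35, 8/7)
obs 6: x=-5/2 → posterior Normal(-4/39, 40/39)
obs 7: x=-1/2 → posterior Normal(-6/43, 40/43)
obs 8: x=-10 → posterior Normal(-46/47, 40/47)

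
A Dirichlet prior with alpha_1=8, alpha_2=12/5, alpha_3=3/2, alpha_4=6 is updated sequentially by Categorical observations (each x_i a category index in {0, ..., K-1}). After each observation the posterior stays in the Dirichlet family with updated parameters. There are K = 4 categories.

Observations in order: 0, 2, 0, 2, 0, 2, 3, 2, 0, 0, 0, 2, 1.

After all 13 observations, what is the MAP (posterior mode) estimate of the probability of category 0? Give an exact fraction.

obs 1: x=0 → posterior Dirichlet(9, 12/5, 3/2, 6)
obs 2: x=2 → posterior Dirichlet(9, 12/5, 5/2, 6)
obs 3: x=0 → posterior Dirichlet(10, 12/5, 5/2, 6)
obs 4: x=2 → posterior Dirichlet(10, 12/5, 7/2, 6)
obs 5: x=0 → posterior Dirichlet(11, 12/5, 7/2, 6)
obs 6: x=2 → posterior Dirichlet(11, 12/5, 9/2, 6)
obs 7: x=3 → posterior Dirichlet(11, 12/5, 9/2, 7)
obs 8: x=2 → posterior Dirichlet(11, 12/5, 11/2, 7)
obs 9: x=0 → posterior Dirichlet(12, 12/5, 11/2, 7)
obs 10: x=0 → posterior Dirichlet(13, 12/5, 11/2, 7)
obs 11: x=0 → posterior Dirichlet(14, 12/5, 11/2, 7)
obs 12: x=2 → posterior Dirichlet(14, 12/5, 13/2, 7)
obs 13: x=1 → posterior Dirichlet(14, 17/5, 13/2, 7)

130/269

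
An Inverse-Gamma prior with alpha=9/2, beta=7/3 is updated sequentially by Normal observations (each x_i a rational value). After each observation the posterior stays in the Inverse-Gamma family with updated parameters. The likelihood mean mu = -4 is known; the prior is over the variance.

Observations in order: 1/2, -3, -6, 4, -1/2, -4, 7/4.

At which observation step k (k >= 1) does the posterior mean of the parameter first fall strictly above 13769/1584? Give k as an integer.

k = 5

obs 1: x=1/2 → posterior Inverse-Gamma(5, 299/24)
obs 2: x=-3 → posterior Inverse-Gamma(11/2, 311/24)
obs 3: x=-6 → posterior Inverse-Gamma(6, 359/24)
obs 4: x=4 → posterior Inverse-Gamma(13/2, 1127/24)
obs 5: x=-1/2 → posterior Inverse-Gamma(7, 637/12)
obs 6: x=-4 → posterior Inverse-Gamma(15/2, 637/12)
obs 7: x=7/4 → posterior Inverse-Gamma(8, 6683/96)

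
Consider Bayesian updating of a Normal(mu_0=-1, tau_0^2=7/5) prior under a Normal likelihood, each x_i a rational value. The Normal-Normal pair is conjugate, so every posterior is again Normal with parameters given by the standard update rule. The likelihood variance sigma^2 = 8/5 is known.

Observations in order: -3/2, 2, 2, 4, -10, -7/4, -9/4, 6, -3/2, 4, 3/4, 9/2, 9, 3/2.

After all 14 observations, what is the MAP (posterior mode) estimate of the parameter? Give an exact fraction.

obs 1: x=-3/2 → posterior Normal(-37/30, 56/75)
obs 2: x=2 → posterior Normal(-9/44, 28/55)
obs 3: x=2 → posterior Normal(19/58, 56/145)
obs 4: x=4 → posterior Normal(25/24, 14/45)
obs 5: x=-10 → posterior Normal(-65/86, 56/215)
obs 6: x=-7/4 → posterior Normal(-179/200, 28/125)
obs 7: x=-9/4 → posterior Normal(-121/114, 56/285)
obs 8: x=6 → posterior Normal(-37/128, 7/40)
obs 9: x=-3/2 → posterior Normal(-29/71, 56/355)
obs 10: x=4 → posterior Normal(-1/78, 28/195)
obs 11: x=3/4 → posterior Normal(1/20, 56/425)
obs 12: x=9/2 → posterior Normal(143/368, 14/115)
obs 13: x=9 → posterior Normal(395/396, 56/495)
obs 14: x=3/2 → posterior Normal(437/424, 28/265)

437/424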